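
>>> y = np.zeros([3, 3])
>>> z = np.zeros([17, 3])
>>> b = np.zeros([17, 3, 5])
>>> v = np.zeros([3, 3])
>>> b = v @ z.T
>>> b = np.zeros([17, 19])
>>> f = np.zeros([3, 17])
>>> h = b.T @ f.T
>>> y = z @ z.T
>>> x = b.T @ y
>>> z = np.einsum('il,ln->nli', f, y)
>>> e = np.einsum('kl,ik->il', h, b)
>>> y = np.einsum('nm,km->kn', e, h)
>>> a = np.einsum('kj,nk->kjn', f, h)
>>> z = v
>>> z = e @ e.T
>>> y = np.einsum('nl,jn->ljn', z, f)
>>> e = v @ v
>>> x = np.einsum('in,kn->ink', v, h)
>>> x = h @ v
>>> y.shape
(17, 3, 17)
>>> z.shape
(17, 17)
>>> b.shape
(17, 19)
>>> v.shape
(3, 3)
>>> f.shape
(3, 17)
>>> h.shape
(19, 3)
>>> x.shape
(19, 3)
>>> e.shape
(3, 3)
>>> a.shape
(3, 17, 19)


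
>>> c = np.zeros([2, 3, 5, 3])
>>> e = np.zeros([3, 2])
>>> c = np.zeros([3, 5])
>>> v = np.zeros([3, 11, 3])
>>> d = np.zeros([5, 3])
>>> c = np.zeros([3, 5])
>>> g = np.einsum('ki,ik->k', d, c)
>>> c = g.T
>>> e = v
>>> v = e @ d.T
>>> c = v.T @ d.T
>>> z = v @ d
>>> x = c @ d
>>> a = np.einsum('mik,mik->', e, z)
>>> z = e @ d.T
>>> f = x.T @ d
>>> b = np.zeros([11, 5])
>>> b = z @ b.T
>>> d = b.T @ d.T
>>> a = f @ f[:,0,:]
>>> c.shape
(5, 11, 5)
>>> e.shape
(3, 11, 3)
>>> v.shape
(3, 11, 5)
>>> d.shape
(11, 11, 5)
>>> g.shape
(5,)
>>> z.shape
(3, 11, 5)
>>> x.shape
(5, 11, 3)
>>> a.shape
(3, 11, 3)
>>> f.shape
(3, 11, 3)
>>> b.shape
(3, 11, 11)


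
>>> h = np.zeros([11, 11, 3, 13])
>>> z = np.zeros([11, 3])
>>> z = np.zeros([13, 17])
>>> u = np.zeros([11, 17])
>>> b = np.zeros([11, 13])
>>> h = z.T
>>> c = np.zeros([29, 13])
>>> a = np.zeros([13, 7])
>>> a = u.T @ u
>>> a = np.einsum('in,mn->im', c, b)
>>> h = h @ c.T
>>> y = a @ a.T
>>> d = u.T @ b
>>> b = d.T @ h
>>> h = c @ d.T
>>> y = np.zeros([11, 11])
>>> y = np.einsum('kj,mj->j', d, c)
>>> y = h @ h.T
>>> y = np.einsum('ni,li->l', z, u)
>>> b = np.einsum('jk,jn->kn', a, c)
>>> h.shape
(29, 17)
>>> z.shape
(13, 17)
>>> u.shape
(11, 17)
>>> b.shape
(11, 13)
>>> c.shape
(29, 13)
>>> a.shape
(29, 11)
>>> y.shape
(11,)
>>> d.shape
(17, 13)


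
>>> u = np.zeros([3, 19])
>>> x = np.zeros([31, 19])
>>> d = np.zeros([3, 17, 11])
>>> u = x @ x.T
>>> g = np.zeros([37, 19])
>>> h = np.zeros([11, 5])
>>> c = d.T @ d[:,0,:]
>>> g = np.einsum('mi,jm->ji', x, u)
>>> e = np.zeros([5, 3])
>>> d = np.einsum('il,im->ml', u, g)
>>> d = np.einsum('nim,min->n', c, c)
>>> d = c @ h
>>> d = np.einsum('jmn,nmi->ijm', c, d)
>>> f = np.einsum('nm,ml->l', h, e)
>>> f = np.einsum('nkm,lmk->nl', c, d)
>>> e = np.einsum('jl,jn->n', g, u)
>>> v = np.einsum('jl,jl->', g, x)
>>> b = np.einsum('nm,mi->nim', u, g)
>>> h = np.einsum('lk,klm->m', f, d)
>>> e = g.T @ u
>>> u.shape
(31, 31)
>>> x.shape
(31, 19)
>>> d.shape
(5, 11, 17)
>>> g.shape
(31, 19)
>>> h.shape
(17,)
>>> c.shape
(11, 17, 11)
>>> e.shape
(19, 31)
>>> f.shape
(11, 5)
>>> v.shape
()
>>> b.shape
(31, 19, 31)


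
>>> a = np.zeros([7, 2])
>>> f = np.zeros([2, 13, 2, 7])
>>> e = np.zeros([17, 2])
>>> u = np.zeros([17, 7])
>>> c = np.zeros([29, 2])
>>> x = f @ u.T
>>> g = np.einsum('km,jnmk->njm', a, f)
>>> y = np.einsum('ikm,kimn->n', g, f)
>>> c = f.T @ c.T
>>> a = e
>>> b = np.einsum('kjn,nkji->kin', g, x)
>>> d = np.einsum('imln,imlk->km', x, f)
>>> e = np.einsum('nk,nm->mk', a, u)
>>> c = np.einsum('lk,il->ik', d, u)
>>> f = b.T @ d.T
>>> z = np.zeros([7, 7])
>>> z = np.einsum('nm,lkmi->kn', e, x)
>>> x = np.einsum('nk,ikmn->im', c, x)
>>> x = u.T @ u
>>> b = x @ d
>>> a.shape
(17, 2)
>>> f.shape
(2, 17, 7)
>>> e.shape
(7, 2)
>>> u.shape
(17, 7)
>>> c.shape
(17, 13)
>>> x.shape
(7, 7)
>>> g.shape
(13, 2, 2)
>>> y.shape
(7,)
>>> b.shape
(7, 13)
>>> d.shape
(7, 13)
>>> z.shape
(13, 7)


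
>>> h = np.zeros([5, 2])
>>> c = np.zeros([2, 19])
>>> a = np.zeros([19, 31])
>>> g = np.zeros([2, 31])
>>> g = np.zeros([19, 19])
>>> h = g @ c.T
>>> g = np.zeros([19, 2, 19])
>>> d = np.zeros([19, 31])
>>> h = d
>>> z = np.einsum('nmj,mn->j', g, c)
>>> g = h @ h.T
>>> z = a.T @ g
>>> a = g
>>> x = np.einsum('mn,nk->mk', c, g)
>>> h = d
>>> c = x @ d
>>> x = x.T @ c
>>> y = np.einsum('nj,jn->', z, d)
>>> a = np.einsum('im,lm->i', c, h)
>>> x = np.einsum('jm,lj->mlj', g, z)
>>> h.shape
(19, 31)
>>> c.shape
(2, 31)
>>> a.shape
(2,)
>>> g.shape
(19, 19)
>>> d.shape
(19, 31)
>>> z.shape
(31, 19)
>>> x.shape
(19, 31, 19)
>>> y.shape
()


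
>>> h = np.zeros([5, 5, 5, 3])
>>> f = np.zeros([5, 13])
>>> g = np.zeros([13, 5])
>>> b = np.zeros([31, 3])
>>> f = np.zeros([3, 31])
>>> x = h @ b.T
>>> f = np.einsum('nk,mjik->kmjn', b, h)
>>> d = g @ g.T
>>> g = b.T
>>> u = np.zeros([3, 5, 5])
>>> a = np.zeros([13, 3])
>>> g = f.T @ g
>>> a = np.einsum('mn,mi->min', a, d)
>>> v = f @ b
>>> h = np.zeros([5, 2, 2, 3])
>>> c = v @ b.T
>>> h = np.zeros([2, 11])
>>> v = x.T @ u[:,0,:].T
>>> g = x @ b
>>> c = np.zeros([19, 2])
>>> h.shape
(2, 11)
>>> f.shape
(3, 5, 5, 31)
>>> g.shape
(5, 5, 5, 3)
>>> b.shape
(31, 3)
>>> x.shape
(5, 5, 5, 31)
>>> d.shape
(13, 13)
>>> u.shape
(3, 5, 5)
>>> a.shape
(13, 13, 3)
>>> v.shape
(31, 5, 5, 3)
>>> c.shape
(19, 2)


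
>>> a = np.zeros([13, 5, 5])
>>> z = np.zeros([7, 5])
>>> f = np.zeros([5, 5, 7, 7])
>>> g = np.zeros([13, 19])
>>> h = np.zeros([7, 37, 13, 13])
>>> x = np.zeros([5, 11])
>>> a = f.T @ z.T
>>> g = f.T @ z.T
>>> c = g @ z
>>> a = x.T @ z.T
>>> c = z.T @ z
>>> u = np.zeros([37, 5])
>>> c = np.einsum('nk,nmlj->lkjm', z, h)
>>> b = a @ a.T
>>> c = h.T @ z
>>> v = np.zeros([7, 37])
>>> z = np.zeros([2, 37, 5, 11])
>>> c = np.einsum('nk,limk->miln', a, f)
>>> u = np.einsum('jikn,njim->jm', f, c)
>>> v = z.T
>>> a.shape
(11, 7)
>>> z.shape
(2, 37, 5, 11)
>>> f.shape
(5, 5, 7, 7)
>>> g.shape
(7, 7, 5, 7)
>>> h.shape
(7, 37, 13, 13)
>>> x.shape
(5, 11)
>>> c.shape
(7, 5, 5, 11)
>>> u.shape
(5, 11)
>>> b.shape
(11, 11)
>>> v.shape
(11, 5, 37, 2)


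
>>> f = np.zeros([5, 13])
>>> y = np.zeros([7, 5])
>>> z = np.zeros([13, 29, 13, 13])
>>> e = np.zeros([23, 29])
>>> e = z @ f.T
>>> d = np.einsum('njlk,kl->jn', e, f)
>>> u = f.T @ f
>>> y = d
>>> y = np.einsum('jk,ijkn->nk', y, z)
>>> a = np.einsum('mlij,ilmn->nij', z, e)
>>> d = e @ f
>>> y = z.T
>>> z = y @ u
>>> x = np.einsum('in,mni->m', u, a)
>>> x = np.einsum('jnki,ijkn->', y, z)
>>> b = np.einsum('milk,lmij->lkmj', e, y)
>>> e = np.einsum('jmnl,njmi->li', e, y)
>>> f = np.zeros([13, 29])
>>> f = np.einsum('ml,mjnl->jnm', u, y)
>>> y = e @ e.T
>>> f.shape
(13, 29, 13)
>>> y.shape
(5, 5)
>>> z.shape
(13, 13, 29, 13)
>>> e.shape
(5, 13)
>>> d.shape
(13, 29, 13, 13)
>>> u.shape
(13, 13)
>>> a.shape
(5, 13, 13)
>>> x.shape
()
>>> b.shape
(13, 5, 13, 13)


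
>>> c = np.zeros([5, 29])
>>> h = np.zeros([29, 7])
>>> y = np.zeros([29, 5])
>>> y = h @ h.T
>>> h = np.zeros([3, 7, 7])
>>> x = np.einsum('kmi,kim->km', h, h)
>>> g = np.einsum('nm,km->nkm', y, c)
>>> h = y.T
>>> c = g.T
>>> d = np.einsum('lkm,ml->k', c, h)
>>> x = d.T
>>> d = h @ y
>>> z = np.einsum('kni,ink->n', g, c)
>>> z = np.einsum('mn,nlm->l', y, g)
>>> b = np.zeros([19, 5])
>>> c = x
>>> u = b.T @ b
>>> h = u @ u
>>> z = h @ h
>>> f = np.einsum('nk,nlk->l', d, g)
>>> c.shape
(5,)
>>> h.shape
(5, 5)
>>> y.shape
(29, 29)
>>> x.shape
(5,)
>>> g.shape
(29, 5, 29)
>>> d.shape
(29, 29)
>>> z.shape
(5, 5)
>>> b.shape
(19, 5)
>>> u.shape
(5, 5)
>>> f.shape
(5,)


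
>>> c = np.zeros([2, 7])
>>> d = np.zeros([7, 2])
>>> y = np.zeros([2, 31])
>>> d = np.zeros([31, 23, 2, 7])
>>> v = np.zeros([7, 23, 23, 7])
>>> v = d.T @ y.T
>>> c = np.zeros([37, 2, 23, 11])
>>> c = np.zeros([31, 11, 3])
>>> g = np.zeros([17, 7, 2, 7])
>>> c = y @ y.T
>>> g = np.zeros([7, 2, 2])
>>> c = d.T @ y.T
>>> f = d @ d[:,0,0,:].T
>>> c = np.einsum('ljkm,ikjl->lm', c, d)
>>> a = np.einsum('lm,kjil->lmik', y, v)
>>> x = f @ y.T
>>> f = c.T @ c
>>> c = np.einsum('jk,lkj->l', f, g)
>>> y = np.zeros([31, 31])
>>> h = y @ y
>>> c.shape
(7,)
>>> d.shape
(31, 23, 2, 7)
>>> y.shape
(31, 31)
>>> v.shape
(7, 2, 23, 2)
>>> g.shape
(7, 2, 2)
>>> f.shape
(2, 2)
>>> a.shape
(2, 31, 23, 7)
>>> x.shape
(31, 23, 2, 2)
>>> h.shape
(31, 31)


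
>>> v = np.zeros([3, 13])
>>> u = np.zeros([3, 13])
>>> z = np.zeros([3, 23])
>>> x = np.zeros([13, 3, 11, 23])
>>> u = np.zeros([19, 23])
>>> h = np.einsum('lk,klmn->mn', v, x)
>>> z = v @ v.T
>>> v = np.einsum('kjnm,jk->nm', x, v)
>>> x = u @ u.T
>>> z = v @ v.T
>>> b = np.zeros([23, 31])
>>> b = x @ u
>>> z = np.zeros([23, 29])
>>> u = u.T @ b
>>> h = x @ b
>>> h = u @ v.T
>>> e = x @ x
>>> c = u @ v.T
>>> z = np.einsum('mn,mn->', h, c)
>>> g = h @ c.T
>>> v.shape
(11, 23)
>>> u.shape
(23, 23)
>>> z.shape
()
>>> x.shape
(19, 19)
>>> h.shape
(23, 11)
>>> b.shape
(19, 23)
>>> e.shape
(19, 19)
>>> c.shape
(23, 11)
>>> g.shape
(23, 23)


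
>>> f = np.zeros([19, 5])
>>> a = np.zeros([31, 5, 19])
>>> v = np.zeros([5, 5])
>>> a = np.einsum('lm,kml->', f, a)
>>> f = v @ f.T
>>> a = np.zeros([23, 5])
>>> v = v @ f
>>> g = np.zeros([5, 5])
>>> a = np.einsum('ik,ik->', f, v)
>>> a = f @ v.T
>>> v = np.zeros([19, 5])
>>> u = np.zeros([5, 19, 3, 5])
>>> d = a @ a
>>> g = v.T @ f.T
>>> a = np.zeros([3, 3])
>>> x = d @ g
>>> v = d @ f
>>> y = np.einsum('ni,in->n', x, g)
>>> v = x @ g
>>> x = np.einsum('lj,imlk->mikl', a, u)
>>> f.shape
(5, 19)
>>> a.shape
(3, 3)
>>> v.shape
(5, 5)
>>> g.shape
(5, 5)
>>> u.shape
(5, 19, 3, 5)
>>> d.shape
(5, 5)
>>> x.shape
(19, 5, 5, 3)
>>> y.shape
(5,)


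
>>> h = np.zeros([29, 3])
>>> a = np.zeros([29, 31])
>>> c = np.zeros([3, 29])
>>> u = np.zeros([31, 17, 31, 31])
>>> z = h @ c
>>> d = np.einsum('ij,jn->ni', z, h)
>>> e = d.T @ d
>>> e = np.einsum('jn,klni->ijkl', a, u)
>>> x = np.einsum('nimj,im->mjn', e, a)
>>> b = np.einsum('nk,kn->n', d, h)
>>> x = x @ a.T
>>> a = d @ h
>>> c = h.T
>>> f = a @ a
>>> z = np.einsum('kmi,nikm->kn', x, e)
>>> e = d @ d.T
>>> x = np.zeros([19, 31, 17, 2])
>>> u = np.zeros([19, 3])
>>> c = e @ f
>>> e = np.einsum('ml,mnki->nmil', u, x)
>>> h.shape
(29, 3)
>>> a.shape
(3, 3)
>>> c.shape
(3, 3)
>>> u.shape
(19, 3)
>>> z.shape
(31, 31)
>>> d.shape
(3, 29)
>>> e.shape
(31, 19, 2, 3)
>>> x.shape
(19, 31, 17, 2)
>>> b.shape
(3,)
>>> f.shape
(3, 3)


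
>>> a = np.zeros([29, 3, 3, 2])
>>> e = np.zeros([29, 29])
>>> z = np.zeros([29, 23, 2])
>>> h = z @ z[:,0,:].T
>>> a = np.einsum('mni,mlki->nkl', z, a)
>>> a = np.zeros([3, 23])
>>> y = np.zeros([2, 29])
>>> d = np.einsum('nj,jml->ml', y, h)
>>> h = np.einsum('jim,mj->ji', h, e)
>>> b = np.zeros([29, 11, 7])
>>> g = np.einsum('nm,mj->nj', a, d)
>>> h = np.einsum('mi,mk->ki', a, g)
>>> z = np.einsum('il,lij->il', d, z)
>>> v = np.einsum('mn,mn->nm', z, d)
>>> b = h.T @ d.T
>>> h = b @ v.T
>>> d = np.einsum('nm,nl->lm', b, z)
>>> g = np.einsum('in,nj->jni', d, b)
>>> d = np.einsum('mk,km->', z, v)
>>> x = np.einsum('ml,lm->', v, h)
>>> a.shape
(3, 23)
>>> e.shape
(29, 29)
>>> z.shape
(23, 29)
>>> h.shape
(23, 29)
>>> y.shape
(2, 29)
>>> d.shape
()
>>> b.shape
(23, 23)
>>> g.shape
(23, 23, 29)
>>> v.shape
(29, 23)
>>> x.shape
()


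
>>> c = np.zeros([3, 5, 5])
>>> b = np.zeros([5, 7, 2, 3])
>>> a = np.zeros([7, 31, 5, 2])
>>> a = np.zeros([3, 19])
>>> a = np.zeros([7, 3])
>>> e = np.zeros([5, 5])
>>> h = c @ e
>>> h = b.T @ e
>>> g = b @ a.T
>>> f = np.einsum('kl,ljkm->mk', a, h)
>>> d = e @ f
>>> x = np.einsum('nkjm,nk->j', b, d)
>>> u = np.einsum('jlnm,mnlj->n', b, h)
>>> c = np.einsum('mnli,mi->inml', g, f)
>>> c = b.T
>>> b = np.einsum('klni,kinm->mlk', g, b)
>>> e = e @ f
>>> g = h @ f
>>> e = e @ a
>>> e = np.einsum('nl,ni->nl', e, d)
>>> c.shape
(3, 2, 7, 5)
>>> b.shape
(3, 7, 5)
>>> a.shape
(7, 3)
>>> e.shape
(5, 3)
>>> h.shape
(3, 2, 7, 5)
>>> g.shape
(3, 2, 7, 7)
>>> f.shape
(5, 7)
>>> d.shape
(5, 7)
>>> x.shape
(2,)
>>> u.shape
(2,)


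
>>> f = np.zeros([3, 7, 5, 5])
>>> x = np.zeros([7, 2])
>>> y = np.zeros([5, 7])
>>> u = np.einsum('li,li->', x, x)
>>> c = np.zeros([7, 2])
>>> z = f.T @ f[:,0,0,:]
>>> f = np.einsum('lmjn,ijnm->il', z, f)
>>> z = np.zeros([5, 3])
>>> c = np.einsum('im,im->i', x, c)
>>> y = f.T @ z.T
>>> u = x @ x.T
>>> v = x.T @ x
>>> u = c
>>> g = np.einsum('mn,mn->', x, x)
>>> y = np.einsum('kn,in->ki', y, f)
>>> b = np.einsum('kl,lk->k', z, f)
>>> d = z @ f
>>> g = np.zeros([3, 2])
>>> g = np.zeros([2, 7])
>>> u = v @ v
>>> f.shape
(3, 5)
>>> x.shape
(7, 2)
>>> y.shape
(5, 3)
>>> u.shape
(2, 2)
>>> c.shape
(7,)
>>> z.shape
(5, 3)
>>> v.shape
(2, 2)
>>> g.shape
(2, 7)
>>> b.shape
(5,)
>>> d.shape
(5, 5)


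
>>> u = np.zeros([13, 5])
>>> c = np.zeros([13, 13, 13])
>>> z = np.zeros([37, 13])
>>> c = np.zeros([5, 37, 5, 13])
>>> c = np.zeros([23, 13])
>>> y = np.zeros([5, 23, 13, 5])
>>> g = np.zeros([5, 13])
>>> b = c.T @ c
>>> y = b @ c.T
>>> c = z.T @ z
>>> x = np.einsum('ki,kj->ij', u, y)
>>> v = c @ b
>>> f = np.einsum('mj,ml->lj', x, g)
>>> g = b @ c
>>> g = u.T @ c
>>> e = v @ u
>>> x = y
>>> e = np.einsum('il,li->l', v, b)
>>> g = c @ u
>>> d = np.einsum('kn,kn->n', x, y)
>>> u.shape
(13, 5)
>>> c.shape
(13, 13)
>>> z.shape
(37, 13)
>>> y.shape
(13, 23)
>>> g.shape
(13, 5)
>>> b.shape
(13, 13)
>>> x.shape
(13, 23)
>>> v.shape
(13, 13)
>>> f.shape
(13, 23)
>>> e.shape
(13,)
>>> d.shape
(23,)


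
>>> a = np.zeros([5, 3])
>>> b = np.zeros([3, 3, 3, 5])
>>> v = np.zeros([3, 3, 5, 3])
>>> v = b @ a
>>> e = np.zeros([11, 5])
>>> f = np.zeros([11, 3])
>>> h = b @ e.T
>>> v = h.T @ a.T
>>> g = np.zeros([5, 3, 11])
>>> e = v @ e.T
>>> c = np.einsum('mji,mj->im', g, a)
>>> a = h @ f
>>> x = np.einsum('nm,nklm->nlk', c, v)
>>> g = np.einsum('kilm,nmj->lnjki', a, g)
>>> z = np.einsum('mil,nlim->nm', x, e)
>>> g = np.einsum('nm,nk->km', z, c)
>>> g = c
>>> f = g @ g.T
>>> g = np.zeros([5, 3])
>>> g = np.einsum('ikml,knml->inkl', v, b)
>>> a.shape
(3, 3, 3, 3)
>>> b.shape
(3, 3, 3, 5)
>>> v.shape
(11, 3, 3, 5)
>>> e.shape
(11, 3, 3, 11)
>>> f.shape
(11, 11)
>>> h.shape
(3, 3, 3, 11)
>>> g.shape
(11, 3, 3, 5)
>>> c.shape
(11, 5)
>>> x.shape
(11, 3, 3)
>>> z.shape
(11, 11)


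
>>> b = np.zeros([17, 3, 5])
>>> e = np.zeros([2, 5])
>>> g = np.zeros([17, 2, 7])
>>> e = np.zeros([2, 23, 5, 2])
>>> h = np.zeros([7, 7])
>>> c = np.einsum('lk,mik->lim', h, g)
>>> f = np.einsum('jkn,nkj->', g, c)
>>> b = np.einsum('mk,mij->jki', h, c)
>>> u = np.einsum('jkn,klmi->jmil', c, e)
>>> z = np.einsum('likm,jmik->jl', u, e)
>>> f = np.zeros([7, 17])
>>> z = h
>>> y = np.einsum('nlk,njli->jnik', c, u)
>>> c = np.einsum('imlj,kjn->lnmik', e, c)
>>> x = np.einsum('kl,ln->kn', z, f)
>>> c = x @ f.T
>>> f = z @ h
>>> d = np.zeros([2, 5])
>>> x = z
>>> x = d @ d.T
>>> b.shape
(17, 7, 2)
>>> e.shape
(2, 23, 5, 2)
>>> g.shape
(17, 2, 7)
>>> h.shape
(7, 7)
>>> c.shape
(7, 7)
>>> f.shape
(7, 7)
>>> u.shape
(7, 5, 2, 23)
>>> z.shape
(7, 7)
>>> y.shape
(5, 7, 23, 17)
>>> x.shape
(2, 2)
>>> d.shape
(2, 5)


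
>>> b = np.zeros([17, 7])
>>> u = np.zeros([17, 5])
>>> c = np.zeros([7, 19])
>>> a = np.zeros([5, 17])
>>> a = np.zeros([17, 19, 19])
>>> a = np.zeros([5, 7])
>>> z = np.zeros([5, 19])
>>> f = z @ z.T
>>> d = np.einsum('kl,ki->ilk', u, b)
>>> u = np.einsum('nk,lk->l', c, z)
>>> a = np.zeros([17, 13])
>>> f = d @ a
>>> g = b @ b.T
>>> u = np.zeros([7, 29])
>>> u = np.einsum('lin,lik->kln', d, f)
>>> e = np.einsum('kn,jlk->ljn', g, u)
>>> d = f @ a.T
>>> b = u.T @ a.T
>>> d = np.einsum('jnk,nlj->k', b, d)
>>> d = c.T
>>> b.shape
(17, 7, 17)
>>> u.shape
(13, 7, 17)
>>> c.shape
(7, 19)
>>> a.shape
(17, 13)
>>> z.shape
(5, 19)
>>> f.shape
(7, 5, 13)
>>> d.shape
(19, 7)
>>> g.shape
(17, 17)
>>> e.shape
(7, 13, 17)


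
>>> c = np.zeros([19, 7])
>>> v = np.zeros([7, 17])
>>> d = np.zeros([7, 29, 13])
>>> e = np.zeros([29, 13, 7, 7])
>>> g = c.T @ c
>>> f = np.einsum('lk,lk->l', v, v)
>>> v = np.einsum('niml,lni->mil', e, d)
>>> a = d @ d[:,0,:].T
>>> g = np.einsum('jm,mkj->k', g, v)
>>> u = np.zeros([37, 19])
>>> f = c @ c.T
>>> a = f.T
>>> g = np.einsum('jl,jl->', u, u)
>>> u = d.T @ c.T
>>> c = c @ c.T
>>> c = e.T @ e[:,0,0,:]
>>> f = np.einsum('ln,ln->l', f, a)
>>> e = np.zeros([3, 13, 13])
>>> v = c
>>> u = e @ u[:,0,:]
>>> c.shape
(7, 7, 13, 7)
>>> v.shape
(7, 7, 13, 7)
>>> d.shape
(7, 29, 13)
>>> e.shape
(3, 13, 13)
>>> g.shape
()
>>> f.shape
(19,)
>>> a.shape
(19, 19)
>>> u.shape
(3, 13, 19)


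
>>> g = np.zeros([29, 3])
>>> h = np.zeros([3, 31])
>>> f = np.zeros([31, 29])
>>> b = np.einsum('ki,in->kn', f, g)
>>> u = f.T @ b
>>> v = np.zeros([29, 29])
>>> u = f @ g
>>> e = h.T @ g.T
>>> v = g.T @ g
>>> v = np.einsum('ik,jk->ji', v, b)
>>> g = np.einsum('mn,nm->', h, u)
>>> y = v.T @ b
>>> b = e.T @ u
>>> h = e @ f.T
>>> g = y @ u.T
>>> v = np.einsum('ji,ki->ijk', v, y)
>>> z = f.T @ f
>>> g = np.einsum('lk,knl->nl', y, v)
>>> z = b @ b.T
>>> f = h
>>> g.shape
(31, 3)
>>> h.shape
(31, 31)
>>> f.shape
(31, 31)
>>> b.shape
(29, 3)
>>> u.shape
(31, 3)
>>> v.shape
(3, 31, 3)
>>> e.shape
(31, 29)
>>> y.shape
(3, 3)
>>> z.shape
(29, 29)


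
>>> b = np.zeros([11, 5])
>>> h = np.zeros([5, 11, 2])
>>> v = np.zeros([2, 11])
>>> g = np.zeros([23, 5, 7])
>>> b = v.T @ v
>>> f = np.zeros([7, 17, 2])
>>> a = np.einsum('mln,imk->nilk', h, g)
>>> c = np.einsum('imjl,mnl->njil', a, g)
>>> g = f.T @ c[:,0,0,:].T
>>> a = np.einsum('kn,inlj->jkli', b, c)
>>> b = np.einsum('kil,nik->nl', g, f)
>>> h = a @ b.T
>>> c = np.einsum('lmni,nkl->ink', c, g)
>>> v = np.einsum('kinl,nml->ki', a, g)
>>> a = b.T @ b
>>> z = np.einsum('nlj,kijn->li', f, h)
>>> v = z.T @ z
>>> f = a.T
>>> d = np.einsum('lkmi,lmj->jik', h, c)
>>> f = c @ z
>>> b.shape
(7, 5)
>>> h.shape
(7, 11, 2, 7)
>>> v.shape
(11, 11)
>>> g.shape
(2, 17, 5)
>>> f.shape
(7, 2, 11)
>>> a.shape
(5, 5)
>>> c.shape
(7, 2, 17)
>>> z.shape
(17, 11)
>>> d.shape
(17, 7, 11)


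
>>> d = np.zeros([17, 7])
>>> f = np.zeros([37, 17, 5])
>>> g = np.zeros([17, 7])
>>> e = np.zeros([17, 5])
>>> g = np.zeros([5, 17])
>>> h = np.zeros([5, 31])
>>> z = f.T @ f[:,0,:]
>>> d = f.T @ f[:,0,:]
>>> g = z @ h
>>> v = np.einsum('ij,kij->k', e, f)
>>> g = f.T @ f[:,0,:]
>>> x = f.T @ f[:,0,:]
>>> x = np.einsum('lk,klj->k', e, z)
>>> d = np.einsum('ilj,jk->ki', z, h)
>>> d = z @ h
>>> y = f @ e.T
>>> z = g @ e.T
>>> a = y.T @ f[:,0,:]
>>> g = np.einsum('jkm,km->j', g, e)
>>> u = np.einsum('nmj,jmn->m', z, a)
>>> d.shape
(5, 17, 31)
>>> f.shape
(37, 17, 5)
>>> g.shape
(5,)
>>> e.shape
(17, 5)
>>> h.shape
(5, 31)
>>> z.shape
(5, 17, 17)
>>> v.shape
(37,)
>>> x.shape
(5,)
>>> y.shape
(37, 17, 17)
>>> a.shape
(17, 17, 5)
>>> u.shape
(17,)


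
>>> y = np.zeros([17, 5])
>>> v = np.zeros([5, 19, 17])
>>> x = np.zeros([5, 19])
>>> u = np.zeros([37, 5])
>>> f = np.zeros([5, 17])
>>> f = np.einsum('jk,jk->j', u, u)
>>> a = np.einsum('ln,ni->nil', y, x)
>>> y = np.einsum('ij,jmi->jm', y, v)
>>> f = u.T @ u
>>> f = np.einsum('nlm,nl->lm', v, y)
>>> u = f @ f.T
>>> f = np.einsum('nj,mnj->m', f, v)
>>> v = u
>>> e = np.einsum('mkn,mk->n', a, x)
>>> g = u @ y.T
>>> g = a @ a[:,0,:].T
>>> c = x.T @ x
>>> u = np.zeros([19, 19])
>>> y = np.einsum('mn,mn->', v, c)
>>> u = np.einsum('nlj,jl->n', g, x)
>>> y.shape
()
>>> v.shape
(19, 19)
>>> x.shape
(5, 19)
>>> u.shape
(5,)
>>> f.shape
(5,)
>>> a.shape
(5, 19, 17)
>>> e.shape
(17,)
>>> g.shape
(5, 19, 5)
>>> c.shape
(19, 19)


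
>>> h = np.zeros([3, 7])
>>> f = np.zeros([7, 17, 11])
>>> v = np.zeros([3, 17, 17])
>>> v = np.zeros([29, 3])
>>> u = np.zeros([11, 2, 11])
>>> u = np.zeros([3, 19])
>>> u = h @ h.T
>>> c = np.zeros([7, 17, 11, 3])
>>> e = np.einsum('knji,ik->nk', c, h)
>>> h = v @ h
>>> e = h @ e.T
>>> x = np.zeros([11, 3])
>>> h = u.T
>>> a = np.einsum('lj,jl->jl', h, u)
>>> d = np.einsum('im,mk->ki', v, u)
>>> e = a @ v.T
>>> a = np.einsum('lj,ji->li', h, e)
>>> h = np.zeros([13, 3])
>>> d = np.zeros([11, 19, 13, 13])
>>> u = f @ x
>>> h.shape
(13, 3)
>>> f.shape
(7, 17, 11)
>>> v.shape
(29, 3)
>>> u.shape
(7, 17, 3)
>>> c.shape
(7, 17, 11, 3)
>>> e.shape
(3, 29)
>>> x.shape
(11, 3)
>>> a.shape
(3, 29)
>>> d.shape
(11, 19, 13, 13)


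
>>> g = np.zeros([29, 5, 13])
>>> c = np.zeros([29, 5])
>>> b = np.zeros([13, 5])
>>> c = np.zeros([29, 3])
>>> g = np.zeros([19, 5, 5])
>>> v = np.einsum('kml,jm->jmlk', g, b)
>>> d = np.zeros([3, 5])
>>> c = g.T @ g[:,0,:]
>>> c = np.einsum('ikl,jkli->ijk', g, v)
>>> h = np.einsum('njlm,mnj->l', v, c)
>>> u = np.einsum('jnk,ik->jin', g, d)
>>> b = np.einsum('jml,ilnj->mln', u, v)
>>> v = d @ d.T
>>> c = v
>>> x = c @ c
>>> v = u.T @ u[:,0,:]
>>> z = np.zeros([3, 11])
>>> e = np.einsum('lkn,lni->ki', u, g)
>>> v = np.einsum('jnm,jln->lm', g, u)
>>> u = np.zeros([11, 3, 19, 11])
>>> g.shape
(19, 5, 5)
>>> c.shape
(3, 3)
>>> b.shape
(3, 5, 5)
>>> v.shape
(3, 5)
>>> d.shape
(3, 5)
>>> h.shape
(5,)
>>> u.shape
(11, 3, 19, 11)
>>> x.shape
(3, 3)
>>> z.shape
(3, 11)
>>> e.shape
(3, 5)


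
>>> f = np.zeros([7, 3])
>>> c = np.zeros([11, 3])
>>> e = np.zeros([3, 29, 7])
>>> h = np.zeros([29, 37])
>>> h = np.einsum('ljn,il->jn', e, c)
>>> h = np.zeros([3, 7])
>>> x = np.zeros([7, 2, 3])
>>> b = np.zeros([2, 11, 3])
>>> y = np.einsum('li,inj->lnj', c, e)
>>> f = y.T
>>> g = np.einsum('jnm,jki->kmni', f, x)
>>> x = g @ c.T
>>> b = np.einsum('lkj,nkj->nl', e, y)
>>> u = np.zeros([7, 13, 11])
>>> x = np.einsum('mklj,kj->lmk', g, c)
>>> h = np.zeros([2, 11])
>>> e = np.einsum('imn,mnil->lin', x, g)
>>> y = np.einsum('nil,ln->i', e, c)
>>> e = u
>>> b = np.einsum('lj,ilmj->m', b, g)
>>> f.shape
(7, 29, 11)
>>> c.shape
(11, 3)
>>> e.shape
(7, 13, 11)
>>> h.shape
(2, 11)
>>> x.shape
(29, 2, 11)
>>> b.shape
(29,)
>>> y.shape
(29,)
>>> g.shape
(2, 11, 29, 3)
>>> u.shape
(7, 13, 11)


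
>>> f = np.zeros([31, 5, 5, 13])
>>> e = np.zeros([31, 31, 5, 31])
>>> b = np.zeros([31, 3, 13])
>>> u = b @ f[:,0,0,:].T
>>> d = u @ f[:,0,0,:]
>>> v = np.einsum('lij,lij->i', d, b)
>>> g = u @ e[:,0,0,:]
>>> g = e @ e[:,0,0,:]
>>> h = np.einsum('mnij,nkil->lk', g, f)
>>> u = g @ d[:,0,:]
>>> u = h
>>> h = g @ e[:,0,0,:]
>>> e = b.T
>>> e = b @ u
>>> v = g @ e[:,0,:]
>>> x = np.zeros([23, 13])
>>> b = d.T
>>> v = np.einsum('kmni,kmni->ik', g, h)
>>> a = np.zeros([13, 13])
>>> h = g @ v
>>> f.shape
(31, 5, 5, 13)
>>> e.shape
(31, 3, 5)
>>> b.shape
(13, 3, 31)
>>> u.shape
(13, 5)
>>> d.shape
(31, 3, 13)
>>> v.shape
(31, 31)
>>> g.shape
(31, 31, 5, 31)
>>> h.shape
(31, 31, 5, 31)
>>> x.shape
(23, 13)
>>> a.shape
(13, 13)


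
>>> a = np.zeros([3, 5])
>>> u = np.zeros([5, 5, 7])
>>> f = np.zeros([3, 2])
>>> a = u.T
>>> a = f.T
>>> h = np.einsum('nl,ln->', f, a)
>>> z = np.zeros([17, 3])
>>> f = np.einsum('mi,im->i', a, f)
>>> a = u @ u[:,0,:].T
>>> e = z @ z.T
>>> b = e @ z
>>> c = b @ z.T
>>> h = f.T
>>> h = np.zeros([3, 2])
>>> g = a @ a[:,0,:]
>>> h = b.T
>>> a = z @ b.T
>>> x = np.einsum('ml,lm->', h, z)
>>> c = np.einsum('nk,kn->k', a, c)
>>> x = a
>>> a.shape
(17, 17)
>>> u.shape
(5, 5, 7)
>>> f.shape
(3,)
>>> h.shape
(3, 17)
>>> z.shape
(17, 3)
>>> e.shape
(17, 17)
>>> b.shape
(17, 3)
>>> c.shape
(17,)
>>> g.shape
(5, 5, 5)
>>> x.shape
(17, 17)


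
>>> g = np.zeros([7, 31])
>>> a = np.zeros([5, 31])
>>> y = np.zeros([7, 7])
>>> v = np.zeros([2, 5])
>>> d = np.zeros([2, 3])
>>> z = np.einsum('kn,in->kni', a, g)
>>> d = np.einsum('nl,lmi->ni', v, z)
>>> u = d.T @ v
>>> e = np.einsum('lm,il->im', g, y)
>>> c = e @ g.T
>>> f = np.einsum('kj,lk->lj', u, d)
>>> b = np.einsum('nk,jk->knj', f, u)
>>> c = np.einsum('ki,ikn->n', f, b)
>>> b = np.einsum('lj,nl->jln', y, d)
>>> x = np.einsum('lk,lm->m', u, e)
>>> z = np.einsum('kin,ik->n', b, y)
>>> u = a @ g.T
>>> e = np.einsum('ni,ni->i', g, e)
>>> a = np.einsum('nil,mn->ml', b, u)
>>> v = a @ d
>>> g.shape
(7, 31)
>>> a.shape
(5, 2)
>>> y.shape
(7, 7)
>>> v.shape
(5, 7)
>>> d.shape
(2, 7)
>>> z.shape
(2,)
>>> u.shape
(5, 7)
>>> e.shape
(31,)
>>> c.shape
(7,)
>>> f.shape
(2, 5)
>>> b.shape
(7, 7, 2)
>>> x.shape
(31,)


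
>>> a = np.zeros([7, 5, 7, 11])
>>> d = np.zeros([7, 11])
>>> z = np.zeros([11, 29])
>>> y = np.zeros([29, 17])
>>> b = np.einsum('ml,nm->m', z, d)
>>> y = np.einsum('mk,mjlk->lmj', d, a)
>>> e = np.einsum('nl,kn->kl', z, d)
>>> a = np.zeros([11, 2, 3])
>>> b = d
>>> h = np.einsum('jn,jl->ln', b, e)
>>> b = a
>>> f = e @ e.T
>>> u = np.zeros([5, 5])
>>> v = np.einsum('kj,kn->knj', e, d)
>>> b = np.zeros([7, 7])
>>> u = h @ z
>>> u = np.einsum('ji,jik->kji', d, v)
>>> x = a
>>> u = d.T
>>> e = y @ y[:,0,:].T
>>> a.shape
(11, 2, 3)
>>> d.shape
(7, 11)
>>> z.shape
(11, 29)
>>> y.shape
(7, 7, 5)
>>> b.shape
(7, 7)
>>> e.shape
(7, 7, 7)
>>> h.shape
(29, 11)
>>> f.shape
(7, 7)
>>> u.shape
(11, 7)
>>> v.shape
(7, 11, 29)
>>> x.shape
(11, 2, 3)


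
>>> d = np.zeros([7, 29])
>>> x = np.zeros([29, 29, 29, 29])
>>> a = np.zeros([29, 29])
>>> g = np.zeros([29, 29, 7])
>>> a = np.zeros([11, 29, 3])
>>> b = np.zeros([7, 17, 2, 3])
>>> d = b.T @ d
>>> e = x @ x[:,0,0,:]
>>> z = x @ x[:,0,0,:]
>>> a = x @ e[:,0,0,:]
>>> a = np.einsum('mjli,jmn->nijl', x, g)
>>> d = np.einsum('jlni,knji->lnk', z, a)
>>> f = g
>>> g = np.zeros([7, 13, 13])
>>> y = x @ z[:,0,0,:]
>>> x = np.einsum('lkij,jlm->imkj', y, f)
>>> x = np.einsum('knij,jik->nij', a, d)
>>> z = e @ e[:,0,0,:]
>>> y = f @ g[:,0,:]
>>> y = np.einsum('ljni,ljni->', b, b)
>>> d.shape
(29, 29, 7)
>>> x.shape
(29, 29, 29)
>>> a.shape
(7, 29, 29, 29)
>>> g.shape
(7, 13, 13)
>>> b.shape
(7, 17, 2, 3)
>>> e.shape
(29, 29, 29, 29)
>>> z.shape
(29, 29, 29, 29)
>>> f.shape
(29, 29, 7)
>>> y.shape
()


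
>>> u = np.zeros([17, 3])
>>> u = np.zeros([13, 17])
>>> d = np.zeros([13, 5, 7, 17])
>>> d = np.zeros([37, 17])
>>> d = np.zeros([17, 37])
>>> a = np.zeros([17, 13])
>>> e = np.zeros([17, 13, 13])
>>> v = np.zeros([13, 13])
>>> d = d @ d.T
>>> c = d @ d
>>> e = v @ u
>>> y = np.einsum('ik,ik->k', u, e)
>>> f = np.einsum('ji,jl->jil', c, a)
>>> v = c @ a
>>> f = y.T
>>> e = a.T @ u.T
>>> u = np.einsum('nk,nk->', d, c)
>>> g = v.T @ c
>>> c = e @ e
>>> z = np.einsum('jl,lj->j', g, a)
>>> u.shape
()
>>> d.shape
(17, 17)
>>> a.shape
(17, 13)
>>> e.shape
(13, 13)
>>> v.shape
(17, 13)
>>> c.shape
(13, 13)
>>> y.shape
(17,)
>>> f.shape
(17,)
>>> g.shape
(13, 17)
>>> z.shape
(13,)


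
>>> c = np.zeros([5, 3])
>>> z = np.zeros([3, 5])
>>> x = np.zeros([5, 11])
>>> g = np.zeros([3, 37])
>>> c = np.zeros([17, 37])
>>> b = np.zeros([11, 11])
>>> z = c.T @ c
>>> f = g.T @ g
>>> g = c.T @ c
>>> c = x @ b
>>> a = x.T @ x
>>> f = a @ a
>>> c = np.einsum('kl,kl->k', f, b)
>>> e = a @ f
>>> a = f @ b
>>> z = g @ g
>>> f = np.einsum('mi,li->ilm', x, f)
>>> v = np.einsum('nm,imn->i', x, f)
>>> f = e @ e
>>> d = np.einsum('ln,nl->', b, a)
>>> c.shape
(11,)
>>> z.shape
(37, 37)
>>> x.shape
(5, 11)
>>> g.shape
(37, 37)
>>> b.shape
(11, 11)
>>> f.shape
(11, 11)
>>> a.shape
(11, 11)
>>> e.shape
(11, 11)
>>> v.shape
(11,)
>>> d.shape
()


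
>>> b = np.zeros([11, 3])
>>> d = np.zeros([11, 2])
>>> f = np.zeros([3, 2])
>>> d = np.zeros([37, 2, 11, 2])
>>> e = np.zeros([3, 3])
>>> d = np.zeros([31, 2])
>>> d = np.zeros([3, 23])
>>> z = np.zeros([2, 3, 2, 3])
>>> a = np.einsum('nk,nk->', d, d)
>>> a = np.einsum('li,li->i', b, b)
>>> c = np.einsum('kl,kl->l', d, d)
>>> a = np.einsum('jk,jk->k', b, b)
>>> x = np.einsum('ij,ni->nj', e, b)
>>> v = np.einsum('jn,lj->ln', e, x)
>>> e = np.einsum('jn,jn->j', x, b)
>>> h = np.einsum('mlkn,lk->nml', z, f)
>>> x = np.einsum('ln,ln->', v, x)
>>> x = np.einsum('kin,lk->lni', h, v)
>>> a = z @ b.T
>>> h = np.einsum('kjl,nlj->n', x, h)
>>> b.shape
(11, 3)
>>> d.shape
(3, 23)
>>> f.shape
(3, 2)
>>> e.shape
(11,)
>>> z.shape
(2, 3, 2, 3)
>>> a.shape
(2, 3, 2, 11)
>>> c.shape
(23,)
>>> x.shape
(11, 3, 2)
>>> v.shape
(11, 3)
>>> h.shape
(3,)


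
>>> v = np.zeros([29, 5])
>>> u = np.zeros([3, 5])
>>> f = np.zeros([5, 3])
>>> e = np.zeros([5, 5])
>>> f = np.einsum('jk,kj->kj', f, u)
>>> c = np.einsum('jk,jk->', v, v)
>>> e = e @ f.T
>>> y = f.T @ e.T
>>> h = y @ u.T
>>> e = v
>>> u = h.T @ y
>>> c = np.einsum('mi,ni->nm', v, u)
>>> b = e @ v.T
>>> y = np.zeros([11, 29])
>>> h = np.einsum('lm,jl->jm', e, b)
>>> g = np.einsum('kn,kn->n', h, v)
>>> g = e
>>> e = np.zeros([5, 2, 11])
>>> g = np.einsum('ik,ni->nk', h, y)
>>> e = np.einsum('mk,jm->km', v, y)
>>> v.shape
(29, 5)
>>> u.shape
(3, 5)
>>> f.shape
(3, 5)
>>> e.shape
(5, 29)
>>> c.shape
(3, 29)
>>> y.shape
(11, 29)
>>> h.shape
(29, 5)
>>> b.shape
(29, 29)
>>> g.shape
(11, 5)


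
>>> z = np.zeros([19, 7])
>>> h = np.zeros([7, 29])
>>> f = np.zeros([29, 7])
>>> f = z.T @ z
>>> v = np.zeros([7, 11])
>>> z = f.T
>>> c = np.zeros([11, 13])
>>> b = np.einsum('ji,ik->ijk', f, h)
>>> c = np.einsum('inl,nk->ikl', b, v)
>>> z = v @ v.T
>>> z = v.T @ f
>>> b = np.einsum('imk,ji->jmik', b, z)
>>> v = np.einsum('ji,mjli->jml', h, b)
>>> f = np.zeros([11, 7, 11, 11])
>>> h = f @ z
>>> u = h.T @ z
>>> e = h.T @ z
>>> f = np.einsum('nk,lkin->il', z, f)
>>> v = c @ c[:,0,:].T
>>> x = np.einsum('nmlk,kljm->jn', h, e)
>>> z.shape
(11, 7)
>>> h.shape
(11, 7, 11, 7)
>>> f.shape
(11, 11)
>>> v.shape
(7, 11, 7)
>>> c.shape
(7, 11, 29)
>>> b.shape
(11, 7, 7, 29)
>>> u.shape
(7, 11, 7, 7)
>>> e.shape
(7, 11, 7, 7)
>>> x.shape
(7, 11)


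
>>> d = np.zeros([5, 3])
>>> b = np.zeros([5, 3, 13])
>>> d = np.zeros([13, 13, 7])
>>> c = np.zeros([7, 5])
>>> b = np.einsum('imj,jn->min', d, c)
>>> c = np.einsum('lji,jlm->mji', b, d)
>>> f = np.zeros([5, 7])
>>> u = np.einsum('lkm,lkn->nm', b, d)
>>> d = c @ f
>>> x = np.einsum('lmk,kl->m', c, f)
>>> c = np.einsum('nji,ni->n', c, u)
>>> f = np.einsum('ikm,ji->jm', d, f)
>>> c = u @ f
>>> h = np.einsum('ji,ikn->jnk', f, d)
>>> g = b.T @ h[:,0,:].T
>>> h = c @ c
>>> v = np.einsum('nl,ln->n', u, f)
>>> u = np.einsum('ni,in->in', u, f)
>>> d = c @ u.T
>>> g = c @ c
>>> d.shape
(7, 5)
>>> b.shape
(13, 13, 5)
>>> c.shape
(7, 7)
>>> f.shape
(5, 7)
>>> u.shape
(5, 7)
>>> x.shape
(13,)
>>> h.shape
(7, 7)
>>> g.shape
(7, 7)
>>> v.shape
(7,)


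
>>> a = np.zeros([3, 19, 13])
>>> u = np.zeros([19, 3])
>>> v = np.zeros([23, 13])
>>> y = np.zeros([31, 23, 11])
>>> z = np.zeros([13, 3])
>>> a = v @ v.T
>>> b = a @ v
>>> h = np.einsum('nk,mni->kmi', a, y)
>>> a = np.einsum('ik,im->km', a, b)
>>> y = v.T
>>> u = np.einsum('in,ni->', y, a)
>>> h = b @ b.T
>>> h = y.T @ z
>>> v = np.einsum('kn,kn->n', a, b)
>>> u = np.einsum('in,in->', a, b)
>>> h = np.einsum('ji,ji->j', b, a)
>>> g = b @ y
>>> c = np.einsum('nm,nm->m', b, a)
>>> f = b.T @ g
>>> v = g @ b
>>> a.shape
(23, 13)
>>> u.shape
()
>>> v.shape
(23, 13)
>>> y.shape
(13, 23)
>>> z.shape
(13, 3)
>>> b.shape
(23, 13)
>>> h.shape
(23,)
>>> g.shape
(23, 23)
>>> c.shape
(13,)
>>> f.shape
(13, 23)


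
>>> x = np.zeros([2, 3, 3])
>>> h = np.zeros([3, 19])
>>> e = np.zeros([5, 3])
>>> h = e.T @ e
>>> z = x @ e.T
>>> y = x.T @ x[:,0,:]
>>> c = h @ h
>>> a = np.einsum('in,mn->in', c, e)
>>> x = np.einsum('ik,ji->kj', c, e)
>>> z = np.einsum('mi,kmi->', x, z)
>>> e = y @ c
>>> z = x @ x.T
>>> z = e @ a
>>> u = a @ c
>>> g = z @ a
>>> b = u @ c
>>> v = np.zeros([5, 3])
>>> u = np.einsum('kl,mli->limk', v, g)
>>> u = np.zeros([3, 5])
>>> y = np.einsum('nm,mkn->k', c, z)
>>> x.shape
(3, 5)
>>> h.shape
(3, 3)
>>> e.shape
(3, 3, 3)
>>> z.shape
(3, 3, 3)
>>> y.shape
(3,)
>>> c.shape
(3, 3)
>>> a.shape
(3, 3)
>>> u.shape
(3, 5)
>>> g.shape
(3, 3, 3)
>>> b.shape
(3, 3)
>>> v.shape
(5, 3)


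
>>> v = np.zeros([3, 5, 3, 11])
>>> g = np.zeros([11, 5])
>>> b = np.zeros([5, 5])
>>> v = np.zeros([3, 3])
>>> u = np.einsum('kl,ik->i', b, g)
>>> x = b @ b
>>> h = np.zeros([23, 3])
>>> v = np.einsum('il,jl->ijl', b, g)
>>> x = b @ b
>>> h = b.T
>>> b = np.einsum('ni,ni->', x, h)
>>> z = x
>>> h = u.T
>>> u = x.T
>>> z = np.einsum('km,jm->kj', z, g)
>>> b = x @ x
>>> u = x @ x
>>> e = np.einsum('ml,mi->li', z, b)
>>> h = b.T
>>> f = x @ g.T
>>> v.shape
(5, 11, 5)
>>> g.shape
(11, 5)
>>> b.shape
(5, 5)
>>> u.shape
(5, 5)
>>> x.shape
(5, 5)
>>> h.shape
(5, 5)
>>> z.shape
(5, 11)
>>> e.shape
(11, 5)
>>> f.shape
(5, 11)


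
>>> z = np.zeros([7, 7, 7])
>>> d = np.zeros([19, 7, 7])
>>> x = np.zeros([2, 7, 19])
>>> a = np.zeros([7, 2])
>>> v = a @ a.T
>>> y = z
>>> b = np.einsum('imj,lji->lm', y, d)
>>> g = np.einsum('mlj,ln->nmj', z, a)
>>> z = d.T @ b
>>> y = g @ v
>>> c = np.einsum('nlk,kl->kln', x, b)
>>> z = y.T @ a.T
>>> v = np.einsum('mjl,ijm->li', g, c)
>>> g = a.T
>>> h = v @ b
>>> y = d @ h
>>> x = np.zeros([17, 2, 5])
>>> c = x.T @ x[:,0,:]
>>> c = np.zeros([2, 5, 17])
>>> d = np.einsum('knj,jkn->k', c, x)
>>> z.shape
(7, 7, 7)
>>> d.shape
(2,)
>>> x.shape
(17, 2, 5)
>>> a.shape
(7, 2)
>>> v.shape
(7, 19)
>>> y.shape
(19, 7, 7)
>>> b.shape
(19, 7)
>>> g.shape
(2, 7)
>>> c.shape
(2, 5, 17)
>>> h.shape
(7, 7)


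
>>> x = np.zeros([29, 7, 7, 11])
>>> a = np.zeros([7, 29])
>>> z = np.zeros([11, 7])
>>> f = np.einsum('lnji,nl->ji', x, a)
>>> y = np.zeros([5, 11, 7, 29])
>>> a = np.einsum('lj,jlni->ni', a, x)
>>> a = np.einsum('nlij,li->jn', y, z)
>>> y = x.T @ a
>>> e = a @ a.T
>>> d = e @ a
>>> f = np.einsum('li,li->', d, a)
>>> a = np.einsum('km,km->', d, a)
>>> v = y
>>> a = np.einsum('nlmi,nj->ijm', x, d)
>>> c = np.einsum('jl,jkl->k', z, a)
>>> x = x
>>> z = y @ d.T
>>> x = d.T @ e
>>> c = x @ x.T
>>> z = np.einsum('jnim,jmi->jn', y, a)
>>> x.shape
(5, 29)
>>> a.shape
(11, 5, 7)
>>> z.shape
(11, 7)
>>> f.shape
()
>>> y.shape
(11, 7, 7, 5)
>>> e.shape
(29, 29)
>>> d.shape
(29, 5)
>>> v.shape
(11, 7, 7, 5)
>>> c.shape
(5, 5)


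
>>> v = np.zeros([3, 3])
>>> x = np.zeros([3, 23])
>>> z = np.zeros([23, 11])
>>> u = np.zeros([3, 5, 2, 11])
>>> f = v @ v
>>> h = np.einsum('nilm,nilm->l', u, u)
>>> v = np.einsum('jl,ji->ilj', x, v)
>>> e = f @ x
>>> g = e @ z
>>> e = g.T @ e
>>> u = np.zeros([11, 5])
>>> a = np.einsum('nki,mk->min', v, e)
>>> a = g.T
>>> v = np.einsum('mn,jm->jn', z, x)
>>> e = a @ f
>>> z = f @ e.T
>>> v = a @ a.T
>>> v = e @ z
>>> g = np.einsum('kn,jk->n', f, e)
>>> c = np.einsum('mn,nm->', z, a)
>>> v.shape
(11, 11)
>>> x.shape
(3, 23)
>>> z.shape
(3, 11)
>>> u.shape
(11, 5)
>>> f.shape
(3, 3)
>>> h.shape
(2,)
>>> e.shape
(11, 3)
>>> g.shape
(3,)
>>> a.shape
(11, 3)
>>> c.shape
()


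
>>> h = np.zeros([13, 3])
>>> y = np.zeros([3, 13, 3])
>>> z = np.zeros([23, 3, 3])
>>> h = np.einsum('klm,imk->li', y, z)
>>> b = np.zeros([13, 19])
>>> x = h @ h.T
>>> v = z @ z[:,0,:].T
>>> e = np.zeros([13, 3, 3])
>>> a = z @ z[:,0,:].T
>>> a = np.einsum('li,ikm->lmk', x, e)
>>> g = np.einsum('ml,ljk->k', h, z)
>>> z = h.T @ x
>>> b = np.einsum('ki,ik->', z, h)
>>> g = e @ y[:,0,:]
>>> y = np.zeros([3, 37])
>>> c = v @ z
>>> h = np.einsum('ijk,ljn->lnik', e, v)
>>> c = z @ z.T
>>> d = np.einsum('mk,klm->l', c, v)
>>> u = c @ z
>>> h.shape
(23, 23, 13, 3)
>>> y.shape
(3, 37)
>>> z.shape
(23, 13)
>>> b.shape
()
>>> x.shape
(13, 13)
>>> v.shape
(23, 3, 23)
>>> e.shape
(13, 3, 3)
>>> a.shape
(13, 3, 3)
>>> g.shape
(13, 3, 3)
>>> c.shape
(23, 23)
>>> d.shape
(3,)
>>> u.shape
(23, 13)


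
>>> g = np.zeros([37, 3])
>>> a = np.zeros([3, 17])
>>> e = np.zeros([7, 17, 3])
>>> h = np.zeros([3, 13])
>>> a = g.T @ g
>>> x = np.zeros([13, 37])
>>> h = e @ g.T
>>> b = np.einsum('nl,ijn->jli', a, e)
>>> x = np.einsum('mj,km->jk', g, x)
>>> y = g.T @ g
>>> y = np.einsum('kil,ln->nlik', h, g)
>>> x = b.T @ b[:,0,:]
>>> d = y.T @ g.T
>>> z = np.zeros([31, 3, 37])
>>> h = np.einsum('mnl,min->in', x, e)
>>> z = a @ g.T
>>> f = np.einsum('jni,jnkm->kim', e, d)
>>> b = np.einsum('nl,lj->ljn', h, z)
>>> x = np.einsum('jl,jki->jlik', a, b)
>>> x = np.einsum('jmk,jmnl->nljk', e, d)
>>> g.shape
(37, 3)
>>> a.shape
(3, 3)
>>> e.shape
(7, 17, 3)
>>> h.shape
(17, 3)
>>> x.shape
(37, 37, 7, 3)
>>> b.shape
(3, 37, 17)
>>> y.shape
(3, 37, 17, 7)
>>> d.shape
(7, 17, 37, 37)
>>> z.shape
(3, 37)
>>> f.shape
(37, 3, 37)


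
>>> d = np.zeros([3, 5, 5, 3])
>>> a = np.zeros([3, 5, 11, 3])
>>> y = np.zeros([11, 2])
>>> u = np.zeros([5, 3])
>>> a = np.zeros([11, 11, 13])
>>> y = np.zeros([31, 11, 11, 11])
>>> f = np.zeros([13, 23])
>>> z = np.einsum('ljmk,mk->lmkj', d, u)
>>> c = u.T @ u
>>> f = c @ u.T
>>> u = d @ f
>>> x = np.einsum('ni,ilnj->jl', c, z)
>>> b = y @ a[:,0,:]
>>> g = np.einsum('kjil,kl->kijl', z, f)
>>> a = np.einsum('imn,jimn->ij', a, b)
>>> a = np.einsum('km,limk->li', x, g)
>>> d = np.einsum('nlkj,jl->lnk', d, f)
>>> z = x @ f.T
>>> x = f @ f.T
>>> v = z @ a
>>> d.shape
(5, 3, 5)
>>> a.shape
(3, 3)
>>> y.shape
(31, 11, 11, 11)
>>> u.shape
(3, 5, 5, 5)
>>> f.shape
(3, 5)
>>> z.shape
(5, 3)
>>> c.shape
(3, 3)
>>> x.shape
(3, 3)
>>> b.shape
(31, 11, 11, 13)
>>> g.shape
(3, 3, 5, 5)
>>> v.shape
(5, 3)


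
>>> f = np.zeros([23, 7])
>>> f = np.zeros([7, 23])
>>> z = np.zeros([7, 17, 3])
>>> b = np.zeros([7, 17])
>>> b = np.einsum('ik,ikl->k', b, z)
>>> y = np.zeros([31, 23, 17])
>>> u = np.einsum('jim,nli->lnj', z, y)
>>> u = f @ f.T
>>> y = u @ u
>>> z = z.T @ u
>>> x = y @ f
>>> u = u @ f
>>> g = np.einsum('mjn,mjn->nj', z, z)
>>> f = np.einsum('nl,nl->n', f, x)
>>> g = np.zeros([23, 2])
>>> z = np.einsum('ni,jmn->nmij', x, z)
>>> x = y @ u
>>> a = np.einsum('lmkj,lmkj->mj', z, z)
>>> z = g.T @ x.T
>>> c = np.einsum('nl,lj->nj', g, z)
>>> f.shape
(7,)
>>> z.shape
(2, 7)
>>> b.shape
(17,)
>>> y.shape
(7, 7)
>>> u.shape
(7, 23)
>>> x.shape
(7, 23)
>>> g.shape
(23, 2)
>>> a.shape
(17, 3)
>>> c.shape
(23, 7)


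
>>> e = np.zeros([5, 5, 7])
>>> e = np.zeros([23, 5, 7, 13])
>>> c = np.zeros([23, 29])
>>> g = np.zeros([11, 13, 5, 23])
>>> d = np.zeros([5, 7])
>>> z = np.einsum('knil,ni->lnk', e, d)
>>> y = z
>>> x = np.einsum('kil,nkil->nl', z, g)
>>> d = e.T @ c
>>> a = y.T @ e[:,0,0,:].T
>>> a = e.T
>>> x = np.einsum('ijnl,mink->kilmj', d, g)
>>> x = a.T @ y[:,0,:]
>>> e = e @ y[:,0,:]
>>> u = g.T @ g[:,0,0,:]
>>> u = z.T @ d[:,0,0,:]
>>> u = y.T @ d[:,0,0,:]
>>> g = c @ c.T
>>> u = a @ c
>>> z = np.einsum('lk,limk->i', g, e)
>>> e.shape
(23, 5, 7, 23)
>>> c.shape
(23, 29)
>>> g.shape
(23, 23)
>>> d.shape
(13, 7, 5, 29)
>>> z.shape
(5,)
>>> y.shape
(13, 5, 23)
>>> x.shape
(23, 5, 7, 23)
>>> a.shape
(13, 7, 5, 23)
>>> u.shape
(13, 7, 5, 29)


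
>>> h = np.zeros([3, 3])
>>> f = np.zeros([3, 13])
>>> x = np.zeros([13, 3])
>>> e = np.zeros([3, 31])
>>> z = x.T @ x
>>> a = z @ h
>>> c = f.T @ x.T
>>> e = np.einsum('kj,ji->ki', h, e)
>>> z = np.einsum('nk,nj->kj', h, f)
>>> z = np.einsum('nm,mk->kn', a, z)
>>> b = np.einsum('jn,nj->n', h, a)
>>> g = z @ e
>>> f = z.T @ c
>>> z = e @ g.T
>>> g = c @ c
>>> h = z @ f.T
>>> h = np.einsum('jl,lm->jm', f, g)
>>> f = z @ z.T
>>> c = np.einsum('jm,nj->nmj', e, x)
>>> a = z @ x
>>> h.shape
(3, 13)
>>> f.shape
(3, 3)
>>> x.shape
(13, 3)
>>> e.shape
(3, 31)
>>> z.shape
(3, 13)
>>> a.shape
(3, 3)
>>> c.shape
(13, 31, 3)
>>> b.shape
(3,)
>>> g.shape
(13, 13)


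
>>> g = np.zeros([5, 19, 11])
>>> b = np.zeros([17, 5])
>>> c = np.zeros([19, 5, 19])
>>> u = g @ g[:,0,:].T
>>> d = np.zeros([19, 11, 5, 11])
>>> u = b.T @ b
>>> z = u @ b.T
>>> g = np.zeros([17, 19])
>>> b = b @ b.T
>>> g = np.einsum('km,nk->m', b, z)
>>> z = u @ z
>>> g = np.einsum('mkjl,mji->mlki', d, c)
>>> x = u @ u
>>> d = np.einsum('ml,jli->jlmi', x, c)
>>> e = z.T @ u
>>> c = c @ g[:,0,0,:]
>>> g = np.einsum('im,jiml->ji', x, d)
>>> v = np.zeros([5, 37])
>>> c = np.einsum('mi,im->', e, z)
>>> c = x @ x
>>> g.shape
(19, 5)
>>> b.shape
(17, 17)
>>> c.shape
(5, 5)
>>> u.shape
(5, 5)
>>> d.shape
(19, 5, 5, 19)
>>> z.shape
(5, 17)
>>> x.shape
(5, 5)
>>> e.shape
(17, 5)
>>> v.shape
(5, 37)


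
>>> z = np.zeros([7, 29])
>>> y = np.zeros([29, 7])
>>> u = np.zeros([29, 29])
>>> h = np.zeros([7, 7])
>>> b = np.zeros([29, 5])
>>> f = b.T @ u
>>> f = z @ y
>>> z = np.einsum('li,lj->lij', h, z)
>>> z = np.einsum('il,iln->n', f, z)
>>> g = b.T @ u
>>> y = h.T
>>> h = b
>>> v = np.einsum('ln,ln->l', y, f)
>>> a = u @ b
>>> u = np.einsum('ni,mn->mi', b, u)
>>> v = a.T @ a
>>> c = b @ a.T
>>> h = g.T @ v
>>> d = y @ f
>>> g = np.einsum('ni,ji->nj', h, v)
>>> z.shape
(29,)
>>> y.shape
(7, 7)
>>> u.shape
(29, 5)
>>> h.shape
(29, 5)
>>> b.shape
(29, 5)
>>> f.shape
(7, 7)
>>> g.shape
(29, 5)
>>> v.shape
(5, 5)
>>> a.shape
(29, 5)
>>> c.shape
(29, 29)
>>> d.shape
(7, 7)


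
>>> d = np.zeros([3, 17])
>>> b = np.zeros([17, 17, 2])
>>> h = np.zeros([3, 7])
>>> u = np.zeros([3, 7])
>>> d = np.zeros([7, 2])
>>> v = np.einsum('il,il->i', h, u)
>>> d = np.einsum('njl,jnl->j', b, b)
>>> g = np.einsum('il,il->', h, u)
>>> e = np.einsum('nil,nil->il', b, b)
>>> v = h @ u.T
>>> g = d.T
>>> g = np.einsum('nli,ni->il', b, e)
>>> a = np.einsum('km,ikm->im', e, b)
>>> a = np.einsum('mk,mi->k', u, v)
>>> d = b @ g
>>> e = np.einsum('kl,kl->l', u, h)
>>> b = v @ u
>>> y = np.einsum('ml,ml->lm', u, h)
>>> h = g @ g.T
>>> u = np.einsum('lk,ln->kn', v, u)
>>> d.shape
(17, 17, 17)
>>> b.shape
(3, 7)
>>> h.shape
(2, 2)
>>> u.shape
(3, 7)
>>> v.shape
(3, 3)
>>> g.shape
(2, 17)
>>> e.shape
(7,)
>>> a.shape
(7,)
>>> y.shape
(7, 3)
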